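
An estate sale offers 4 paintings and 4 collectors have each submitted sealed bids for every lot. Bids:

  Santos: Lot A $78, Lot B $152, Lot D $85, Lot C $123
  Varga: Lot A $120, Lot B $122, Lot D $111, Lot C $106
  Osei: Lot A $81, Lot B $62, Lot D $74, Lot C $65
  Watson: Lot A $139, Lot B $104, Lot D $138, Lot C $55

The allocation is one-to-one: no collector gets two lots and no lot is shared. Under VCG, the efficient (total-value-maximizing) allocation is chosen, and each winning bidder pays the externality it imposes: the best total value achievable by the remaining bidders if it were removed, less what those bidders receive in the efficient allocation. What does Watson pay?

Watson pays $7.

Efficient allocation: Santos→Lot B ($152), Varga→Lot C ($106), Osei→Lot A ($81), Watson→Lot D ($138); total welfare W = $477.
Watson receives Lot D at value $138, so the others get W − 138 = $339.
Without Watson: best allocation of the remaining 3 bidders over all 4 lots is Santos→Lot B ($152), Varga→Lot A ($120), Osei→Lot D ($74), total $346.
VCG payment = (others' best without Watson) − (others' welfare with Watson) = 346 − 339 = $7.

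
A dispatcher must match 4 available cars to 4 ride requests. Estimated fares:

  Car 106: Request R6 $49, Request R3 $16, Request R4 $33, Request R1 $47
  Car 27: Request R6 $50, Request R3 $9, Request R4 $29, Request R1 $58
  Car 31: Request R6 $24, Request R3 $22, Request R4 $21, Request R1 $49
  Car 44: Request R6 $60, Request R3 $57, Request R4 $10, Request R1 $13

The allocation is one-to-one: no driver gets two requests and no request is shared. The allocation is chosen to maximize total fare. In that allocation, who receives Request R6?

Car 27 receives Request R6.

Optimal: Car 106→Request R4 ($33), Car 27→Request R6 ($50), Car 31→Request R1 ($49), Car 44→Request R3 ($57) — total 33+50+49+57 = $189.
Max-entry greedy (repeatedly take the single best remaining cell) gives $173, worse by 16.
No other one-to-one assignment exceeds $189.
Car 27's own top request is Request R1 ($58), but forcing Car 27→Request R1 and reassigning the rest optimally gives only $185 — worse by 4.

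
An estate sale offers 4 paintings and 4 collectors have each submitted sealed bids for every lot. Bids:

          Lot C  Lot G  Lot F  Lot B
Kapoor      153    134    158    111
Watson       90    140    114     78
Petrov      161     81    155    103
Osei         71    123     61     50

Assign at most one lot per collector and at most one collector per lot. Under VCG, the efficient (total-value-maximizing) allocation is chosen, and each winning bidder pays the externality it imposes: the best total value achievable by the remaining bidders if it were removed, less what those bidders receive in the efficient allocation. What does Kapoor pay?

Kapoor pays $36.

Efficient allocation: Kapoor→Lot F ($158), Watson→Lot B ($78), Petrov→Lot C ($161), Osei→Lot G ($123); total welfare W = $520.
Kapoor receives Lot F at value $158, so the others get W − 158 = $362.
Without Kapoor: best allocation of the remaining 3 bidders over all 4 lots is Watson→Lot F ($114), Petrov→Lot C ($161), Osei→Lot G ($123), total $398.
VCG payment = (others' best without Kapoor) − (others' welfare with Kapoor) = 398 − 362 = $36.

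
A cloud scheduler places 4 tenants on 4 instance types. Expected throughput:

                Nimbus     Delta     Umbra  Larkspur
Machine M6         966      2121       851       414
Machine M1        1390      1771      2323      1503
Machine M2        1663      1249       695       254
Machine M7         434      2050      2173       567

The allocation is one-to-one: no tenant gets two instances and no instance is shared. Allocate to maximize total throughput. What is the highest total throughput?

Maximum total: 7460 ops/s

Optimal: Nimbus→Machine M2 (1663 ops/s), Delta→Machine M6 (2121 ops/s), Umbra→Machine M7 (2173 ops/s), Larkspur→Machine M1 (1503 ops/s) — total 1663+2121+2173+1503 = 7460 ops/s.
Column-greedy (each instance in turn goes to its best remaining tenant) gives 6674 ops/s, worse by 786.
Every other assignment is strictly worse.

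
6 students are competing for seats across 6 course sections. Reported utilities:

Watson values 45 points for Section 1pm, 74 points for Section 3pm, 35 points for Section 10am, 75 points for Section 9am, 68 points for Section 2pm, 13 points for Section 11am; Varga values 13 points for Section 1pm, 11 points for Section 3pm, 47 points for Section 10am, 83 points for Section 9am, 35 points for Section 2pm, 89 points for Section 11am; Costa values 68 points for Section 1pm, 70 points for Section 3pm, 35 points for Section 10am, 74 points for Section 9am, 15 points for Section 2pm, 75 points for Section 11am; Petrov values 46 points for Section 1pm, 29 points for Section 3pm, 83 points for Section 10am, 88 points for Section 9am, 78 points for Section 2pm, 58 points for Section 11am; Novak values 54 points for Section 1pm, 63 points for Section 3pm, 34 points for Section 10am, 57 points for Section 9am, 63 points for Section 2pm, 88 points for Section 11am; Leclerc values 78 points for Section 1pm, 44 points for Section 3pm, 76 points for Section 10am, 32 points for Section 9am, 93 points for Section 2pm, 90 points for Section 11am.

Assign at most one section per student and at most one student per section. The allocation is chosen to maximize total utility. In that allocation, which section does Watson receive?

Watson receives Section 3pm.

Optimal: Watson→Section 3pm (74 points), Varga→Section 9am (83 points), Costa→Section 1pm (68 points), Petrov→Section 10am (83 points), Novak→Section 11am (88 points), Leclerc→Section 2pm (93 points) — total 74+83+68+83+88+93 = 489 points.
Row-greedy (each student in turn takes its best remaining section) gives 458 points, worse by 31.
Watson's own top section is Section 9am (75 points), but forcing Watson→Section 9am and reassigning the rest optimally gives only 471 points — worse by 18.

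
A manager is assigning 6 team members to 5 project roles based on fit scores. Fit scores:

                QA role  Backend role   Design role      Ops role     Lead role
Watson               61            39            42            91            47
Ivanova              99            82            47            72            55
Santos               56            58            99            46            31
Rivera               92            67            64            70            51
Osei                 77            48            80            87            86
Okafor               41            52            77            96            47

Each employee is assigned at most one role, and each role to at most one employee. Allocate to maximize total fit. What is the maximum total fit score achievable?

Max total: 455 pts

Optimal: Rivera→QA role (92 pts), Ivanova→Backend role (82 pts), Santos→Design role (99 pts), Okafor→Ops role (96 pts), Osei→Lead role (86 pts) — total 92+82+99+96+86 = 455 pts.
Row-greedy (each employee in turn takes its best remaining role) gives 442 pts, worse by 13.
Next-best assignment: Rivera→QA role, Ivanova→Backend role, Santos→Design role, Watson→Ops role, Osei→Lead role = 450 pts.
Swapping Ivanova↔Okafor (Ivanova→Ops role 72 pts, Okafor→Backend role 52 pts) loses 54.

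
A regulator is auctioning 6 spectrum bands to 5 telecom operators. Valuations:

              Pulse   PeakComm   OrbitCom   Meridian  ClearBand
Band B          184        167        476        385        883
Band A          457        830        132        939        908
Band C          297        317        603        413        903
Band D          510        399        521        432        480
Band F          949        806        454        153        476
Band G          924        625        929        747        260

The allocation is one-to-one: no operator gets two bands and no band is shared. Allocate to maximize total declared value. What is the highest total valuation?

Maximum total: $4155M

This is the linear assignment problem.
Optimal: Pulse→Band G ($924M), PeakComm→Band F ($806M), OrbitCom→Band C ($603M), Meridian→Band A ($939M), ClearBand→Band B ($883M) — total 924+806+603+939+883 = $4155M.
Max-entry greedy (repeatedly take the single best remaining cell) gives $4119M, worse by 36.
Next-best assignment: Pulse→Band F, PeakComm→Band D, OrbitCom→Band G, Meridian→Band A, ClearBand→Band C = $4119M.
Swapping ClearBand↔PeakComm (ClearBand→Band F $476M, PeakComm→Band B $167M) loses 1046.
Every other assignment is strictly worse.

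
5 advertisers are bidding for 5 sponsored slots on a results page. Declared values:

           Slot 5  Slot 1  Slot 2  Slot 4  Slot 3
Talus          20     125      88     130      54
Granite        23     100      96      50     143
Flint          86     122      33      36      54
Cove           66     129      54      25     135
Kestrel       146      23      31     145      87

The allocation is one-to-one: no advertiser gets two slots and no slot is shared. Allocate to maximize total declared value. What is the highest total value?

Optimal: Talus→Slot 4 ($130), Granite→Slot 2 ($96), Flint→Slot 1 ($122), Cove→Slot 3 ($135), Kestrel→Slot 5 ($146) — total 130+96+122+135+146 = $629.
Max-entry greedy (repeatedly take the single best remaining cell) gives $581, worse by 48.

Max total: $629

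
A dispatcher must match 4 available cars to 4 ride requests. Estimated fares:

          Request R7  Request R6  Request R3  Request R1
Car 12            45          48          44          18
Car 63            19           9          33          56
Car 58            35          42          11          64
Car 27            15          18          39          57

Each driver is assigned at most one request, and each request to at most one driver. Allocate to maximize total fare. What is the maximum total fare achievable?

Optimal: Car 12→Request R7 ($45), Car 63→Request R1 ($56), Car 58→Request R6 ($42), Car 27→Request R3 ($39) — total 45+56+42+39 = $182.
Max-entry greedy (repeatedly take the single best remaining cell) gives $170, worse by 12.
Every other assignment is strictly worse.

Maximum total: $182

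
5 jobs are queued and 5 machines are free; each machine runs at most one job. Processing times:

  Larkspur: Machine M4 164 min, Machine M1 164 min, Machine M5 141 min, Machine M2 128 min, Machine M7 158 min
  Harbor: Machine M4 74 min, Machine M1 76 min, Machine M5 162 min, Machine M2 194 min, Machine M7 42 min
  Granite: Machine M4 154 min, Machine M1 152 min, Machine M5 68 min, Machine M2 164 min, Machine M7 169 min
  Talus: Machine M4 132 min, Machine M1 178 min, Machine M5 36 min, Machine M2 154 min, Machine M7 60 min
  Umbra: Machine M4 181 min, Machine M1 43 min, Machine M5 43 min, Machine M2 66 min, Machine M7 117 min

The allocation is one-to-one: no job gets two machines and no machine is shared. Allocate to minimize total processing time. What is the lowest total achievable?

Treat this as an assignment problem: match each job to one machine.
Optimal: Larkspur→Machine M2 (128 min), Harbor→Machine M4 (74 min), Granite→Machine M5 (68 min), Talus→Machine M7 (60 min), Umbra→Machine M1 (43 min) — total 128+74+68+60+43 = 373 min.
Min-entry greedy (repeatedly take the single cheapest remaining cell) gives 403 min, worse by 30.

Minimum total: 373 min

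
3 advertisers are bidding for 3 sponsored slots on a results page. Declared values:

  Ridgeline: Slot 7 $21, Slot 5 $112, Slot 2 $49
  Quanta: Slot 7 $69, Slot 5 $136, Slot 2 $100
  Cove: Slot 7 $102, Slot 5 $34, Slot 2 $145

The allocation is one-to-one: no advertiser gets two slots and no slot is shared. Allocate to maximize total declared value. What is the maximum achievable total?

Optimal: Ridgeline→Slot 5 ($112), Quanta→Slot 7 ($69), Cove→Slot 2 ($145) — total 112+69+145 = $326.
Next-best assignment: Ridgeline→Slot 5, Quanta→Slot 2, Cove→Slot 7 = $314.
Swapping Quanta↔Cove (Quanta→Slot 2 $100, Cove→Slot 7 $102) loses 12.

Maximum total: $326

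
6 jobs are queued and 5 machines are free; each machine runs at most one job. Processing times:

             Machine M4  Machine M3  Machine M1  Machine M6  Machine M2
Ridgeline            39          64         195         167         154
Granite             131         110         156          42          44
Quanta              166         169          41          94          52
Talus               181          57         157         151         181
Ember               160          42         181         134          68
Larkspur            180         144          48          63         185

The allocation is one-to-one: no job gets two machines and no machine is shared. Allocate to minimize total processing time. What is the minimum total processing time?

Optimal: Ridgeline→Machine M4 (39 min), Ember→Machine M3 (42 min), Larkspur→Machine M1 (48 min), Granite→Machine M6 (42 min), Quanta→Machine M2 (52 min) — total 39+42+48+42+52 = 223 min.
Column-greedy (each machine in turn goes to its cheapest remaining job) gives 345 min, worse by 122.
Next-best assignment: Ridgeline→Machine M4, Ember→Machine M3, Quanta→Machine M1, Larkspur→Machine M6, Granite→Machine M2 = 229 min.
Checked against all permutations: 223 min is optimal.

Min total: 223 min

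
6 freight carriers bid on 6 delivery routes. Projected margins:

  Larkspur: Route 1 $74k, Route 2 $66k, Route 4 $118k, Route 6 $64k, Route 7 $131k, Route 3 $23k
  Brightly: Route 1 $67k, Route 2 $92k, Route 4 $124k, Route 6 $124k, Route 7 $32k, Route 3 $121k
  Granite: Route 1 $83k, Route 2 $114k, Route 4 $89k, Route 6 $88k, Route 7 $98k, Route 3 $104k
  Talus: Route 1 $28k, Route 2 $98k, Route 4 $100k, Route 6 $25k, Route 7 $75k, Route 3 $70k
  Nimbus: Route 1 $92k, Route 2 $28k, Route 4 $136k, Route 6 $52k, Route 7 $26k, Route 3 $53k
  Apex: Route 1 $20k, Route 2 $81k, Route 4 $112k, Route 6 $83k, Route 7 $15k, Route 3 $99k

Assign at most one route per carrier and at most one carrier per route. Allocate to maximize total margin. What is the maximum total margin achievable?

Maximum total: $671k

Treat this as an assignment problem: match each carrier to one route.
Optimal: Larkspur→Route 7 ($131k), Brightly→Route 6 ($124k), Granite→Route 1 ($83k), Talus→Route 2 ($98k), Nimbus→Route 4 ($136k), Apex→Route 3 ($99k) — total 131+124+83+98+136+99 = $671k.
Column-greedy (each route in turn goes to its best remaining carrier) gives $614k, worse by 57.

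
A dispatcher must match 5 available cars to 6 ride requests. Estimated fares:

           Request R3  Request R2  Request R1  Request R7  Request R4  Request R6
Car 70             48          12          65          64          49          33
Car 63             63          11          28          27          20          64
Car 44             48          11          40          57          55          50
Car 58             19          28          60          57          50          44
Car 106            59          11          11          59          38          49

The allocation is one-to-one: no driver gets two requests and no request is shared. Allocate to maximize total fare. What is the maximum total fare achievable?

This is the linear assignment problem.
Optimal: Car 70→Request R7 ($64), Car 63→Request R6 ($64), Car 44→Request R4 ($55), Car 58→Request R1 ($60), Car 106→Request R3 ($59) — total 64+64+55+60+59 = $302.
Row-greedy (each driver in turn takes its best remaining request) gives $295, worse by 7.
Next-best assignment: Car 70→Request R1, Car 63→Request R6, Car 44→Request R4, Car 58→Request R7, Car 106→Request R3 = $300.
No other one-to-one assignment exceeds $302.

Maximum total: $302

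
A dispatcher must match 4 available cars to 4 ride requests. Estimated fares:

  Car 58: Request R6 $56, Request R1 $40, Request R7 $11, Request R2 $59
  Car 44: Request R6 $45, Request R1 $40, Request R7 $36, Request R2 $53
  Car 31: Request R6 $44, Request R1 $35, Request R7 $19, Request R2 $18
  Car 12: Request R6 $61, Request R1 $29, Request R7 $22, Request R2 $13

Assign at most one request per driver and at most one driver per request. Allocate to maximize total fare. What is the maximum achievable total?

Optimal: Car 58→Request R2 ($59), Car 44→Request R7 ($36), Car 31→Request R1 ($35), Car 12→Request R6 ($61) — total 59+36+35+61 = $191.
Row-greedy (each driver in turn takes its best remaining request) gives $161, worse by 30.
No other one-to-one assignment exceeds $191.

Maximum total: $191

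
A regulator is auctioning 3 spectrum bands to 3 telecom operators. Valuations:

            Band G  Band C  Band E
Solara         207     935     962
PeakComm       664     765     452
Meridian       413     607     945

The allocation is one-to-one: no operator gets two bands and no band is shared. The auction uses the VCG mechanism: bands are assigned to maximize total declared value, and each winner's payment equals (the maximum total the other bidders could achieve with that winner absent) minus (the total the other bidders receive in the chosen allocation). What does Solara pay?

Efficient allocation: Solara→Band C ($935M), PeakComm→Band G ($664M), Meridian→Band E ($945M); total welfare W = $2544M.
Solara receives Band C at value $935M, so the others get W − 935 = $1609M.
Without Solara: best allocation of the remaining 2 bidders over all 3 bands is PeakComm→Band C ($765M), Meridian→Band E ($945M), total $1710M.
VCG payment = (others' best without Solara) − (others' welfare with Solara) = 1710 − 1609 = $101M.

Solara pays $101M.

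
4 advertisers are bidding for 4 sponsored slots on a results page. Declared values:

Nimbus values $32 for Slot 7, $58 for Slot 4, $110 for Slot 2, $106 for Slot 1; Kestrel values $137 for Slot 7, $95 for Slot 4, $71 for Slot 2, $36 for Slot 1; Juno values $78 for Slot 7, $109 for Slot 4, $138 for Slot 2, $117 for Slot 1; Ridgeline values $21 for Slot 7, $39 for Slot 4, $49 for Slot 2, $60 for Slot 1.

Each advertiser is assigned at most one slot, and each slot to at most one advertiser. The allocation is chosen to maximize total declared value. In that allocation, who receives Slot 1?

Nimbus receives Slot 1.

Treat this as an assignment problem: match each advertiser to one slot.
Optimal: Nimbus→Slot 1 ($106), Kestrel→Slot 7 ($137), Juno→Slot 2 ($138), Ridgeline→Slot 4 ($39) — total 106+137+138+39 = $420.
Column-greedy (each slot in turn goes to its best remaining advertiser) gives $416, worse by 4.
Next-best assignment: Nimbus→Slot 2, Kestrel→Slot 7, Juno→Slot 4, Ridgeline→Slot 1 = $416.
Checked against all permutations: $420 is optimal.
Nimbus's own top slot is Slot 2 ($110), but forcing Nimbus→Slot 2 and reassigning the rest optimally gives only $416 — worse by 4.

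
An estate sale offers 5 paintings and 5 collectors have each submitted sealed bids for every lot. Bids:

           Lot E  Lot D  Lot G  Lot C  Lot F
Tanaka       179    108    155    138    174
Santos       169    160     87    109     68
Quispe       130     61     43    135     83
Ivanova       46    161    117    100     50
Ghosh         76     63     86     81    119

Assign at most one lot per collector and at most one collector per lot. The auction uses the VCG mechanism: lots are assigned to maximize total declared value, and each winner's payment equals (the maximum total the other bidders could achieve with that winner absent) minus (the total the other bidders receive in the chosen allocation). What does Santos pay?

Efficient allocation: Tanaka→Lot G ($155), Santos→Lot E ($169), Quispe→Lot C ($135), Ivanova→Lot D ($161), Ghosh→Lot F ($119); total welfare W = $739.
Santos receives Lot E at value $169, so the others get W − 169 = $570.
Without Santos: best allocation of the remaining 4 bidders over all 5 lots is Tanaka→Lot E ($179), Quispe→Lot C ($135), Ivanova→Lot D ($161), Ghosh→Lot F ($119), total $594.
VCG payment = (others' best without Santos) − (others' welfare with Santos) = 594 − 570 = $24.

Santos pays $24.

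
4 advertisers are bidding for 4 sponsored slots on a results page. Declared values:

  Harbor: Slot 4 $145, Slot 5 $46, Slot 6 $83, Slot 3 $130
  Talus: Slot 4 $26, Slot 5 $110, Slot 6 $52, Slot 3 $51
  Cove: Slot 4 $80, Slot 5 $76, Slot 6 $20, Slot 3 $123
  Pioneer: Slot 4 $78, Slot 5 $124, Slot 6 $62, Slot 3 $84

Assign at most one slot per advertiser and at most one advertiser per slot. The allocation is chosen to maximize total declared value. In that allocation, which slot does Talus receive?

Treat this as an assignment problem: match each advertiser to one slot.
Optimal: Harbor→Slot 4 ($145), Talus→Slot 6 ($52), Cove→Slot 3 ($123), Pioneer→Slot 5 ($124) — total 145+52+123+124 = $444.
Row-greedy (each advertiser in turn takes its best remaining slot) gives $440, worse by 4.
Talus's own top slot is Slot 5 ($110), but forcing Talus→Slot 5 and reassigning the rest optimally gives only $440 — worse by 4.

Talus receives Slot 6.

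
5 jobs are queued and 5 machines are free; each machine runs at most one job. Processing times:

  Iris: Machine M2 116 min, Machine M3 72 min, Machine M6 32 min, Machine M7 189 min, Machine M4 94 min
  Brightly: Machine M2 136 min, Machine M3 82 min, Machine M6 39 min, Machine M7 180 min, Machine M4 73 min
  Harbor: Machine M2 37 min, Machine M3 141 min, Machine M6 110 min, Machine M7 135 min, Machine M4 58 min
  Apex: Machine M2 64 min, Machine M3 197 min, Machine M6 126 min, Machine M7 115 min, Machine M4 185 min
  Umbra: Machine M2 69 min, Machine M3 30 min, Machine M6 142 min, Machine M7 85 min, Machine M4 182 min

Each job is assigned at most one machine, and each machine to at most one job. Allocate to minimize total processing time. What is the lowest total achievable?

Treat this as an assignment problem: match each job to one machine.
Optimal: Iris→Machine M6 (32 min), Brightly→Machine M4 (73 min), Harbor→Machine M2 (37 min), Apex→Machine M7 (115 min), Umbra→Machine M3 (30 min) — total 32+73+37+115+30 = 287 min.
Every other assignment is strictly worse.

Minimum total: 287 min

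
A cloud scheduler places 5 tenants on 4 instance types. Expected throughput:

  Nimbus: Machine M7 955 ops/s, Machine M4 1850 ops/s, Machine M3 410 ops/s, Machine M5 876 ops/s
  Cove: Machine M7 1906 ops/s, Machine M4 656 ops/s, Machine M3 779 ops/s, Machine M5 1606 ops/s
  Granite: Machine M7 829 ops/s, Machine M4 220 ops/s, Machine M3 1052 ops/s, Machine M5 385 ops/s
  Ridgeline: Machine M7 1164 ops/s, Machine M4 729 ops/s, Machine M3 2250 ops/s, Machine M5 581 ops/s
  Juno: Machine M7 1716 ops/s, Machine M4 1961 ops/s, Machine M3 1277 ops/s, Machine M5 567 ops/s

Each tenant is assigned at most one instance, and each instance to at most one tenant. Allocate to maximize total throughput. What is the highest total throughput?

This is the linear assignment problem.
Optimal: Juno→Machine M7 (1716 ops/s), Nimbus→Machine M4 (1850 ops/s), Ridgeline→Machine M3 (2250 ops/s), Cove→Machine M5 (1606 ops/s) — total 1716+1850+2250+1606 = 7422 ops/s.
Max-entry greedy (repeatedly take the single best remaining cell) gives 6993 ops/s, worse by 429.
Next-best assignment: Cove→Machine M7, Juno→Machine M4, Ridgeline→Machine M3, Nimbus→Machine M5 = 6993 ops/s.

Maximum total: 7422 ops/s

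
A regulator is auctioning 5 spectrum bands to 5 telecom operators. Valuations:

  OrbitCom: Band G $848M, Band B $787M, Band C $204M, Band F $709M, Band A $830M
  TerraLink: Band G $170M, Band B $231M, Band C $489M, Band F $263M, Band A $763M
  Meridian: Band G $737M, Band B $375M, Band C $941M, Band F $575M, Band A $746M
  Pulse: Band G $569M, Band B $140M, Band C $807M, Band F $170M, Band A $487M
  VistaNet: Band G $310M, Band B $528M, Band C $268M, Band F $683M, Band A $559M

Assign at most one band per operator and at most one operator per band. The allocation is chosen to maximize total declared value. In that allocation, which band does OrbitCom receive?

Optimal: OrbitCom→Band B ($787M), TerraLink→Band A ($763M), Meridian→Band G ($737M), Pulse→Band C ($807M), VistaNet→Band F ($683M) — total 787+763+737+807+683 = $3777M.
Column-greedy (each band in turn goes to its best remaining operator) gives $3067M, worse by 710.
Every other assignment is strictly worse.
OrbitCom's own top band is Band G ($848M), but forcing OrbitCom→Band G and reassigning the rest optimally gives only $3521M — worse by 256.

OrbitCom receives Band B.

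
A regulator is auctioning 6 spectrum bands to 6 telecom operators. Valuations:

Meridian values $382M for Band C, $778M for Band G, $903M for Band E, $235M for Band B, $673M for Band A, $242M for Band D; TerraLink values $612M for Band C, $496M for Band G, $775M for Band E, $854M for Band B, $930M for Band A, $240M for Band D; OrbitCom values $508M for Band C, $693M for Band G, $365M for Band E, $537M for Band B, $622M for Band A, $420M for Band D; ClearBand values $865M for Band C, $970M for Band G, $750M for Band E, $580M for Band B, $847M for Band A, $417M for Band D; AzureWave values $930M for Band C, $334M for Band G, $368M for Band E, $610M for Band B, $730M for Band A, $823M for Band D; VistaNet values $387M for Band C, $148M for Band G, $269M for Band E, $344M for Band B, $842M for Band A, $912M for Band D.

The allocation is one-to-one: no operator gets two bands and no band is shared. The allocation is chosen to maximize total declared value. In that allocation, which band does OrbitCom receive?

OrbitCom receives Band A.

Optimal: Meridian→Band E ($903M), TerraLink→Band B ($854M), OrbitCom→Band A ($622M), ClearBand→Band G ($970M), AzureWave→Band C ($930M), VistaNet→Band D ($912M) — total 903+854+622+970+930+912 = $5191M.
Row-greedy (each operator in turn takes its best remaining band) gives $4558M, worse by 633.
Every other assignment is strictly worse.
OrbitCom's own top band is Band G ($693M), but forcing OrbitCom→Band G and reassigning the rest optimally gives only $5139M — worse by 52.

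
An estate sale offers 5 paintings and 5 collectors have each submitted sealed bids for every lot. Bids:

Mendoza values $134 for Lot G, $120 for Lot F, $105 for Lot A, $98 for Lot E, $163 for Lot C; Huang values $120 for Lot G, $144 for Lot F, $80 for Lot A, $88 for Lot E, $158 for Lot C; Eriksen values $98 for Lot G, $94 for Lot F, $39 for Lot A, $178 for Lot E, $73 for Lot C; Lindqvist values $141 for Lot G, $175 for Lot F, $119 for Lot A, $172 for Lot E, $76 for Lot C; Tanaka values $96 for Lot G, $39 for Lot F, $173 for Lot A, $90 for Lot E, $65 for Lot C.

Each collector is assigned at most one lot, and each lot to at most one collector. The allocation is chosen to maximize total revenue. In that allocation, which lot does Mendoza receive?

Mendoza receives Lot G.

This is a one-to-one assignment (maximum-weight bipartite matching).
Optimal: Mendoza→Lot G ($134), Huang→Lot C ($158), Eriksen→Lot E ($178), Lindqvist→Lot F ($175), Tanaka→Lot A ($173) — total 134+158+178+175+173 = $818.
Next-best assignment: Mendoza→Lot C, Huang→Lot G, Eriksen→Lot E, Lindqvist→Lot F, Tanaka→Lot A = $809.
Every other assignment is strictly worse.
Mendoza's own top lot is Lot C ($163), but forcing Mendoza→Lot C and reassigning the rest optimally gives only $809 — worse by 9.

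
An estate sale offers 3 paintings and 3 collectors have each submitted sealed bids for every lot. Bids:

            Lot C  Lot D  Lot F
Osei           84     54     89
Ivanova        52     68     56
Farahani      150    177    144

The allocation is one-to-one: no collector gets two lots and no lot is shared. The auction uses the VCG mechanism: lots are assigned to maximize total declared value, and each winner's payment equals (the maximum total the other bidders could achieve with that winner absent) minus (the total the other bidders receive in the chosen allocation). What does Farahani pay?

Efficient allocation: Osei→Lot F ($89), Ivanova→Lot C ($52), Farahani→Lot D ($177); total welfare W = $318.
Farahani receives Lot D at value $177, so the others get W − 177 = $141.
Without Farahani: best allocation of the remaining 2 bidders over all 3 lots is Osei→Lot F ($89), Ivanova→Lot D ($68), total $157.
VCG payment = (others' best without Farahani) − (others' welfare with Farahani) = 157 − 141 = $16.

Farahani pays $16.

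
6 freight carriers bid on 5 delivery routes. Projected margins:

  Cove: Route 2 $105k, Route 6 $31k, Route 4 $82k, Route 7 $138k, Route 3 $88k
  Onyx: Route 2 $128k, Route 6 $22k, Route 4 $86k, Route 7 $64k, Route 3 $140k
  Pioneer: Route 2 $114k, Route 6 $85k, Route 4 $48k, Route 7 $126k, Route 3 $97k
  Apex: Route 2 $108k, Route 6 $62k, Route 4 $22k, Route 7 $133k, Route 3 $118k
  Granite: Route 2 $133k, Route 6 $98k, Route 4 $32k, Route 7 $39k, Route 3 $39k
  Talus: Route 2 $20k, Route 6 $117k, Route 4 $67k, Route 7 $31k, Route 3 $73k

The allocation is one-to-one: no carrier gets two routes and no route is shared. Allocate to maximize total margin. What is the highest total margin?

Optimal: Granite→Route 2 ($133k), Talus→Route 6 ($117k), Cove→Route 4 ($82k), Apex→Route 7 ($133k), Onyx→Route 3 ($140k) — total 133+117+82+133+140 = $605k.
Max-entry greedy (repeatedly take the single best remaining cell) gives $576k, worse by 29.
Next-best assignment: Granite→Route 2, Talus→Route 6, Cove→Route 4, Pioneer→Route 7, Onyx→Route 3 = $598k.
Swapping Cove↔Onyx (Cove→Route 3 $88k, Onyx→Route 4 $86k) loses 48.

Maximum total: $605k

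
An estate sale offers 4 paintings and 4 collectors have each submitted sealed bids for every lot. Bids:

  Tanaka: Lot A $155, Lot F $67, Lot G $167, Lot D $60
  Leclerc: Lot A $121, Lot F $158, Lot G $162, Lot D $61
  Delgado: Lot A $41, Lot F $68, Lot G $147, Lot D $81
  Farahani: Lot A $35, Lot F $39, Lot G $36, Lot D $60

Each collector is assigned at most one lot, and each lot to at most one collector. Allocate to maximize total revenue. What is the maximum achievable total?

Maximum total: $520

Optimal: Tanaka→Lot A ($155), Leclerc→Lot F ($158), Delgado→Lot G ($147), Farahani→Lot D ($60) — total 155+158+147+60 = $520.
Max-entry greedy (repeatedly take the single best remaining cell) gives $441, worse by 79.
Swapping Delgado↔Farahani (Delgado→Lot D $81, Farahani→Lot G $36) loses 90.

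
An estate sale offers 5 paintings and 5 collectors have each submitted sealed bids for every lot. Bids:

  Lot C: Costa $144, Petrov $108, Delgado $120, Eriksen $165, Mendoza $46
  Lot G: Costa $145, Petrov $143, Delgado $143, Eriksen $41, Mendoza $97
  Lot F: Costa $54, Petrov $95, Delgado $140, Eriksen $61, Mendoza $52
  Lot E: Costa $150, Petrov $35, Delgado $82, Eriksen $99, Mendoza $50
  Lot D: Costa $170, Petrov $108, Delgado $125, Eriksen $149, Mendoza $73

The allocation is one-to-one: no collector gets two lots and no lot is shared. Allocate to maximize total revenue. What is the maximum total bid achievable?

Max total: $671

This is the linear assignment problem.
Optimal: Costa→Lot E ($150), Petrov→Lot G ($143), Delgado→Lot F ($140), Eriksen→Lot C ($165), Mendoza→Lot D ($73) — total 150+143+140+165+73 = $671.
Column-greedy (each lot in turn goes to its best remaining collector) gives $608, worse by 63.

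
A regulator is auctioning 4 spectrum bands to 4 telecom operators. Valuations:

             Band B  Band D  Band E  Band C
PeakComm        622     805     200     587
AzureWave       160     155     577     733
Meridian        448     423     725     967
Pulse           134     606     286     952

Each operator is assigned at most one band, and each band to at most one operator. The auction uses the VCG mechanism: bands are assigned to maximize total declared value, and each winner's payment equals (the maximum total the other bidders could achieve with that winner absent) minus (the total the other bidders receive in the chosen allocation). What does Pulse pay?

Efficient allocation: PeakComm→Band D ($805M), AzureWave→Band E ($577M), Meridian→Band B ($448M), Pulse→Band C ($952M); total welfare W = $2782M.
Pulse receives Band C at value $952M, so the others get W − 952 = $1830M.
Without Pulse: best allocation of the remaining 3 bidders over all 4 bands is PeakComm→Band D ($805M), AzureWave→Band E ($577M), Meridian→Band C ($967M), total $2349M.
VCG payment = (others' best without Pulse) − (others' welfare with Pulse) = 2349 − 1830 = $519M.

Pulse pays $519M.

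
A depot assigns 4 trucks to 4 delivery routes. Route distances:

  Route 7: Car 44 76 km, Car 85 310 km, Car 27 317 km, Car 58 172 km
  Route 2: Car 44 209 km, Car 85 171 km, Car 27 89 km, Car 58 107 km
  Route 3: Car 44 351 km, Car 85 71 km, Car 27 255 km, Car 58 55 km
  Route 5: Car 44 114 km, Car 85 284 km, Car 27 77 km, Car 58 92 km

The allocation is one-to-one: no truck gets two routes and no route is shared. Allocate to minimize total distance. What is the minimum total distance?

Optimal: Car 44→Route 7 (76 km), Car 85→Route 3 (71 km), Car 27→Route 2 (89 km), Car 58→Route 5 (92 km) — total 76+71+89+92 = 328 km.
Row-greedy (each truck in turn takes its cheapest remaining route) gives 331 km, worse by 3.

Minimum total: 328 km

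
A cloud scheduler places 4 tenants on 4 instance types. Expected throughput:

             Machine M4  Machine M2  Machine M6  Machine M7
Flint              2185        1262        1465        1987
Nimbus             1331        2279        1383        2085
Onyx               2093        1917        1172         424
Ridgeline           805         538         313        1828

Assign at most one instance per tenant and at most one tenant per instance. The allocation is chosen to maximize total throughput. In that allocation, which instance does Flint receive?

Flint receives Machine M6.

Optimal: Flint→Machine M6 (1465 ops/s), Nimbus→Machine M2 (2279 ops/s), Onyx→Machine M4 (2093 ops/s), Ridgeline→Machine M7 (1828 ops/s) — total 1465+2279+2093+1828 = 7665 ops/s.
Column-greedy (each instance in turn goes to its best remaining tenant) gives 7464 ops/s, worse by 201.
Checked against all permutations: 7665 ops/s is optimal.
Flint's own top instance is Machine M4 (2185 ops/s), but forcing Flint→Machine M4 and reassigning the rest optimally gives only 7464 ops/s — worse by 201.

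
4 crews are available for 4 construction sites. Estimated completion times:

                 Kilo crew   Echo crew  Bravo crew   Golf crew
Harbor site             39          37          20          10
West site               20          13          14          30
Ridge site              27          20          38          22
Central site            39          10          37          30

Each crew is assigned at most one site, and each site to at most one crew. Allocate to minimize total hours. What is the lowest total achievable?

This is a one-to-one assignment (minimum-cost bipartite matching).
Optimal: Kilo crew→Ridge site (27 hours), Echo crew→Central site (10 hours), Bravo crew→West site (14 hours), Golf crew→Harbor site (10 hours) — total 27+10+14+10 = 61 hours.
Row-greedy (each crew in turn takes its cheapest remaining site) gives 72 hours, worse by 11.
Next-best assignment: Kilo crew→West site, Echo crew→Central site, Bravo crew→Harbor site, Golf crew→Ridge site = 72 hours.

Min total: 61 hours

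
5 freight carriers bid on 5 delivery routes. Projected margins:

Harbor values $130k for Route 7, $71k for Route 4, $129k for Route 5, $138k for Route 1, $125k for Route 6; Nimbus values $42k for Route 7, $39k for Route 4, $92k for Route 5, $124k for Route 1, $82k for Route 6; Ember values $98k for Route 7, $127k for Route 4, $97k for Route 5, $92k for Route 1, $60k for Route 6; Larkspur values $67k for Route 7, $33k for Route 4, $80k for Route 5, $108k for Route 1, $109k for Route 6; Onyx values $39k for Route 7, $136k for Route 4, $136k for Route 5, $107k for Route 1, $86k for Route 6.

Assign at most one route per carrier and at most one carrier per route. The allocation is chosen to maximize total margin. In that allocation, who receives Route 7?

Harbor receives Route 7.

Optimal: Harbor→Route 7 ($130k), Nimbus→Route 1 ($124k), Ember→Route 4 ($127k), Larkspur→Route 6 ($109k), Onyx→Route 5 ($136k) — total 130+124+127+109+136 = $626k.
Every other assignment is strictly worse.
Harbor's own top route is Route 1 ($138k), but forcing Harbor→Route 1 and reassigning the rest optimally gives only $573k — worse by 53.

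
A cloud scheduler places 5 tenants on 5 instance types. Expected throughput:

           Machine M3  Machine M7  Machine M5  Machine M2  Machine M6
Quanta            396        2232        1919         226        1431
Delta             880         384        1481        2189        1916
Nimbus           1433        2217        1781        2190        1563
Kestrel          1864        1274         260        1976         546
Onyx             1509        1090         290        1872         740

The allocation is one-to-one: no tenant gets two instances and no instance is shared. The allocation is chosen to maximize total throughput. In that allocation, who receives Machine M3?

Optimal: Quanta→Machine M5 (1919 ops/s), Delta→Machine M6 (1916 ops/s), Nimbus→Machine M7 (2217 ops/s), Kestrel→Machine M3 (1864 ops/s), Onyx→Machine M2 (1872 ops/s) — total 1919+1916+2217+1864+1872 = 9788 ops/s.
Row-greedy (each tenant in turn takes its best remaining instance) gives 8806 ops/s, worse by 982.
Next-best assignment: Quanta→Machine M7, Delta→Machine M6, Nimbus→Machine M5, Kestrel→Machine M3, Onyx→Machine M2 = 9665 ops/s.
Kestrel's own top instance is Machine M2 (1976 ops/s), but forcing Kestrel→Machine M2 and reassigning the rest optimally gives only 9537 ops/s — worse by 251.

Kestrel receives Machine M3.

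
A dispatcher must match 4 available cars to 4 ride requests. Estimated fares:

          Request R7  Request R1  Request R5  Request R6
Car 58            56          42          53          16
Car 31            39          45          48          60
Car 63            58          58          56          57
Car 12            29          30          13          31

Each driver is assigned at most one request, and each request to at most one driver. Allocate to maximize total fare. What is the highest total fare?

This is a one-to-one assignment (maximum-weight bipartite matching).
Optimal: Car 58→Request R7 ($56), Car 31→Request R6 ($60), Car 63→Request R5 ($56), Car 12→Request R1 ($30) — total 56+60+56+30 = $202.
Row-greedy (each driver in turn takes its best remaining request) gives $187, worse by 15.
Swapping Car 58↔Car 12 (Car 58→Request R1 $42, Car 12→Request R7 $29) loses 15.
Checked against all permutations: $202 is optimal.

Max total: $202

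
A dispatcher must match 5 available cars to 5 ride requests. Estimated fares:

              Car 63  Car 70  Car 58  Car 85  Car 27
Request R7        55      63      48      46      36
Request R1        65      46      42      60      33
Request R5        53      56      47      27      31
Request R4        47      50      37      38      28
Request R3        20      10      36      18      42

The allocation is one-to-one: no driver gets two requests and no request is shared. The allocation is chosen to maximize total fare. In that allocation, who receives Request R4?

Optimal: Car 63→Request R4 ($47), Car 70→Request R7 ($63), Car 58→Request R5 ($47), Car 85→Request R1 ($60), Car 27→Request R3 ($42) — total 47+63+47+60+42 = $259.
Swapping Car 58↔Car 85 (Car 58→Request R1 $42, Car 85→Request R5 $27) loses 38.
Car 63's own top request is Request R1 ($65), but forcing Car 63→Request R1 and reassigning the rest optimally gives only $255 — worse by 4.

Car 63 receives Request R4.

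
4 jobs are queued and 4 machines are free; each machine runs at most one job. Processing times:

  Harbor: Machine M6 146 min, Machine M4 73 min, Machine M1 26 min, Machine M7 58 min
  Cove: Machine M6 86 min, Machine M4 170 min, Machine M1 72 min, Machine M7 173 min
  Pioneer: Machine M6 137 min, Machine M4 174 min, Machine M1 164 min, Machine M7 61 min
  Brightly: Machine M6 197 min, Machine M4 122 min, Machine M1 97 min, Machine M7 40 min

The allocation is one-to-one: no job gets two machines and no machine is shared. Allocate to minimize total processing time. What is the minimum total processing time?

Min total: 295 min

Treat this as an assignment problem: match each job to one machine.
Optimal: Harbor→Machine M1 (26 min), Cove→Machine M6 (86 min), Pioneer→Machine M7 (61 min), Brightly→Machine M4 (122 min) — total 26+86+61+122 = 295 min.
No other one-to-one assignment undercuts 295 min.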